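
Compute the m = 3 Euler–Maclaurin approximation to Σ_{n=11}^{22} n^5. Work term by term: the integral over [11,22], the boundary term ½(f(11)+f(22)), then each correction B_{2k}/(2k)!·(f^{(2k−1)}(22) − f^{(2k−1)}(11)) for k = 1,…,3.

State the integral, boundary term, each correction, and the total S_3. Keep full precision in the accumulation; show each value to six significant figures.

S_3 ≈ 2.13502e+07

Integral: ∫_11^22 x^5 dx = 1.86014e+07.
½[f(11) + f(22)] = ½[161051 + 5.15363e+06] = 2.65734e+06.
Integral + boundary = 2.12587e+07.
Correction k=1: B_{2}/2! · (f^{(1)}(22) − f^{(1)}(11)) = 1/12 · (1.17128e+06 − 73205.0) = 91506.2.
Partial sum through k=1: 2.13502e+07.
Correction k=2: B_{4}/4! · (f^{(3)}(22) − f^{(3)}(11)) = −1/720 · (29040.0 − 7260.00) = -30.2500.
Partial sum through k=2: 2.13502e+07.
Correction k=3: B_{6}/6! · (f^{(5)}(22) − f^{(5)}(11)) = 1/30240 · (120.000 − 120.000) = 0.00000.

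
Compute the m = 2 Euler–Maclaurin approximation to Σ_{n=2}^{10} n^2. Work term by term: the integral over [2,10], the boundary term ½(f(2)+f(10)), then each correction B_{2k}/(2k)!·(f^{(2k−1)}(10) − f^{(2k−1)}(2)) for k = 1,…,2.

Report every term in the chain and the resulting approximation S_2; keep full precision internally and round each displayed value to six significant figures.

∫_2^10 x^2 dx evaluates to 330.667.
Endpoint term: (f(2) + f(10))/2 = (4.00000 + 100.000)/2 = 52.0000.
So far: 382.667.
Correction k=1: B_{2}/2! · (f^{(1)}(10) − f^{(1)}(2)) = 1/12 · (20.0000 − 4.00000) = 1.33333.
Running total after k=1: 384.000.
Correction k=2: B_{4}/4! · (f^{(3)}(10) − f^{(3)}(2)) = −1/720 · (0.00000 − 0.00000) = 0.00000.

S_2 ≈ 384.000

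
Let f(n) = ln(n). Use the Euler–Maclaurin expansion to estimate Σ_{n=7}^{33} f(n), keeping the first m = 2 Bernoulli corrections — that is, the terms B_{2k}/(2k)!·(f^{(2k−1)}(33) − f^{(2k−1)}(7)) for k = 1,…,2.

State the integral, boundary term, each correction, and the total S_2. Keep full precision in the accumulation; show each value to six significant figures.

S_2 ≈ 78.4752

The integral term ∫_7^33 ln(x) dx = 75.7634.
Boundary: ½(f(7) + f(33)) = ½(1.94591 + 3.49651) = 2.72121.
So far: 78.4846.
Order-1 term: 1/12 · (0.0303030 − 0.142857) = -0.00937951.
Partial sum through k=1: 78.4752.
Order-2 term: −1/720 · (5.56529e-05 − 0.00583090) = 8.02118e-06.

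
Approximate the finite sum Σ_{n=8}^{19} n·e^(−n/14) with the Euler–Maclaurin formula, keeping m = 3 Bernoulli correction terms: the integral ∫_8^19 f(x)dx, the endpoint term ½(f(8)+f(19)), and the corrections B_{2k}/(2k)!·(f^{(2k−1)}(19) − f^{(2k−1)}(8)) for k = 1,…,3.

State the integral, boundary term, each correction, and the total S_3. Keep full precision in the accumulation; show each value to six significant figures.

S_3 ≈ 59.6929

Integral: ∫_8^19 x·e^(−x/14) dx = 55.0166.
½[f(8) + f(19)] = ½[4.51774 + 4.89051] = 4.70413.
Running total after boundary: 59.7208.
k=1: B_{2}/(2)! × [f^{(1)}(19) − f^{(1)}(8)] = 1/12 × (-0.0919268 − 0.242022) = -0.0278291.
Partial sum through k=1: 59.6929.
k=2: B_{4}/(4)! × [f^{(3)}(19) − f^{(3)}(8)] = −1/720 × (0.00215747 − 0.00699724) = 6.72190e-06.
Partial sum through k=2: 59.6929.
k=3: B_{6}/(6)! × [f^{(5)}(19) − f^{(5)}(8)] = 1/30240 × (2.44079e-05 − 6.51003e-05) = -1.34565e-09.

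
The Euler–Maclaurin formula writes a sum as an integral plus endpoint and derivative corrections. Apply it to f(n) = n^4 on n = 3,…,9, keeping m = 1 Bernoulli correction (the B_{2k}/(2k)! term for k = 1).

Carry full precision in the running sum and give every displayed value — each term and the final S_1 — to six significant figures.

S_1 ≈ 15316.2

∫_3^9 x^4 dx evaluates to 11761.2.
Boundary: ½(f(3) + f(9)) = ½(81.0000 + 6561.00) = 3321.00.
Integral + boundary = 15082.2.
k=1: B_{2}/(2)! × [f^{(1)}(9) − f^{(1)}(3)] = 1/12 × (2916.00 − 108.000) = 234.000.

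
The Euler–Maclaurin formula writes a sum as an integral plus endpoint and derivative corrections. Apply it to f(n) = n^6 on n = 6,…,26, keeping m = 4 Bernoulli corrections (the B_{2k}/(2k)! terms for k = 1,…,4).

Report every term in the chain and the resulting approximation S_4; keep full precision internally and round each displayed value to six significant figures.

∫_6^26 x^6 dx evaluates to 1.14736e+09.
½[f(6) + f(26)] = ½[46656.0 + 3.08916e+08] = 1.54481e+08.
So far: 1.30184e+09.
Correction k=1: B_{2}/2! · (f^{(1)}(26) − f^{(1)}(6)) = 1/12 · (7.12883e+07 − 46656.0) = 5.93680e+06.
Running total after k=1: 1.30778e+09.
Correction k=2: B_{4}/4! · (f^{(3)}(26) − f^{(3)}(6)) = −1/720 · (2.10912e+06 − 25920.0) = -2893.33.
Running total after k=2: 1.30778e+09.
Correction k=3: B_{6}/6! · (f^{(5)}(26) − f^{(5)}(6)) = 1/30240 · (18720.0 − 4320.00) = 0.476190.
Running total after k=3: 1.30778e+09.
Correction k=4: B_{8}/8! · (f^{(7)}(26) − f^{(7)}(6)) = −1/1209600 · (0.00000 − 0.00000) = 0.00000.

S_4 ≈ 1.30778e+09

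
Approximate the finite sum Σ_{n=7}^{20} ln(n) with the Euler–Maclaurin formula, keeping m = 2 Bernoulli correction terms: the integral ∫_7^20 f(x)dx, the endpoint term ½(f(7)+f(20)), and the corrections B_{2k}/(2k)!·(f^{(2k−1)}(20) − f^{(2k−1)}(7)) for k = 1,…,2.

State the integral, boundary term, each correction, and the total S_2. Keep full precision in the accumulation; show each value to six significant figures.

Integral: ∫_7^20 ln(x) dx = 33.2933.
Endpoint term: (f(7) + f(20))/2 = (1.94591 + 2.99573)/2 = 2.47082.
So far: 35.7641.
Correction k=1: B_{2}/2! · (f^{(1)}(20) − f^{(1)}(7)) = 1/12 · (0.0500000 − 0.142857) = -0.00773810.
Running total after k=1: 35.7564.
Correction k=2: B_{4}/4! · (f^{(3)}(20) − f^{(3)}(7)) = −1/720 · (0.000250000 − 0.00583090) = 7.75126e-06.

S_2 ≈ 35.7564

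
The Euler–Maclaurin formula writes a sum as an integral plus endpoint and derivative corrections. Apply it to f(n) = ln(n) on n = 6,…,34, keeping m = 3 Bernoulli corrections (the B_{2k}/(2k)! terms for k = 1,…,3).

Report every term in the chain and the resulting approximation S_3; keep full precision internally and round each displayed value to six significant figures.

S_3 ≈ 83.7933

∫_6^34 ln(x) dx evaluates to 81.1457.
Boundary: ½(f(6) + f(34)) = ½(1.79176 + 3.52636) = 2.65906.
Integral + boundary = 83.8048.
Correction k=1: B_{2}/2! · (f^{(1)}(34) − f^{(1)}(6)) = 1/12 · (0.0294118 − 0.166667) = -0.0114379.
Running total after k=1: 83.7933.
Correction k=2: B_{4}/4! · (f^{(3)}(34) − f^{(3)}(6)) = −1/720 · (5.08854e-05 − 0.00925926) = 1.27894e-05.
Running total after k=2: 83.7933.
Correction k=3: B_{6}/6! · (f^{(5)}(34) − f^{(5)}(6)) = 1/30240 · (5.28222e-07 − 0.00308642) = -1.02047e-07.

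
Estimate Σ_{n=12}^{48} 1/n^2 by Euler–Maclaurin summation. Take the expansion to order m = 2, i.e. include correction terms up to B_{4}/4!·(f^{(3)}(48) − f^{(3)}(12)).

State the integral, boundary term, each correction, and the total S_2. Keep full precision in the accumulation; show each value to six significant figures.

S_2 ≈ 0.0662840

∫_12^48 1/x^2 dx evaluates to 0.0625000.
Endpoint term: (f(12) + f(48))/2 = (0.00694444 + 0.000434028)/2 = 0.00368924.
Running total after boundary: 0.0661892.
k=1: B_{2}/(2)! × [f^{(1)}(48) − f^{(1)}(12)] = 1/12 × (-1.80845e-05 − (-0.00115741)) = 9.49436e-05.
After k=1: 0.0662842.
k=2: B_{4}/(4)! × [f^{(3)}(48) − f^{(3)}(12)] = −1/720 × (-9.41901e-08 − (-9.64506e-05)) = -1.33828e-07.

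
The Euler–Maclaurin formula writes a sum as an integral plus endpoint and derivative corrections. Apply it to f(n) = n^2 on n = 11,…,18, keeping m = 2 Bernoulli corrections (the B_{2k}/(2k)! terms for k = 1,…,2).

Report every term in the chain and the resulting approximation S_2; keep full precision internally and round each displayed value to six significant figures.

S_2 ≈ 1724.00

Integral: ∫_11^18 x^2 dx = 1500.33.
½[f(11) + f(18)] = ½[121.000 + 324.000] = 222.500.
Running total after boundary: 1722.83.
k=1: B_{2}/(2)! × [f^{(1)}(18) − f^{(1)}(11)] = 1/12 × (36.0000 − 22.0000) = 1.16667.
Partial sum through k=1: 1724.00.
k=2: B_{4}/(4)! × [f^{(3)}(18) − f^{(3)}(11)] = −1/720 × (0.00000 − 0.00000) = 0.00000.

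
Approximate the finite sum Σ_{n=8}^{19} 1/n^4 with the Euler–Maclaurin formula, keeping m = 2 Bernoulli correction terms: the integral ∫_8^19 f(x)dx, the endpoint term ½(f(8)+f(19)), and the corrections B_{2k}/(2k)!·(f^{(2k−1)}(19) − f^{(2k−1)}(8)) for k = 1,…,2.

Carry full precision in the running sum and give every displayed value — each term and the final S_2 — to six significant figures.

S_2 ≈ 0.000738309

∫_8^19 1/x^4 dx evaluates to 0.000602444.
½[f(8) + f(19)] = ½[0.000244141 + 7.67336e-06] = 0.000125907.
So far: 0.000728351.
k=1: B_{2}/(2)! × [f^{(1)}(19) − f^{(1)}(8)] = 1/12 × (-1.61544e-06 − (-0.000122070)) = 1.00379e-05.
Running total after k=1: 0.000738389.
k=2: B_{4}/(4)! × [f^{(3)}(19) − f^{(3)}(8)] = −1/720 × (-1.34247e-07 − (-5.72205e-05)) = -7.92864e-08.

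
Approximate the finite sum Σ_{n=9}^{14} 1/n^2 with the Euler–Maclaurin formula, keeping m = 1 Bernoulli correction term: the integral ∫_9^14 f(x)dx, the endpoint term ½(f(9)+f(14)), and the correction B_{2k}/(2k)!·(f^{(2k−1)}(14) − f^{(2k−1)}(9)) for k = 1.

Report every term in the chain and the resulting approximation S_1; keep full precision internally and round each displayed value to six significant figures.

S_1 ≈ 0.0485743

∫_9^14 1/x^2 dx evaluates to 0.0396825.
Boundary: ½(f(9) + f(14)) = ½(0.0123457 + 0.00510204) = 0.00872386.
So far: 0.0484064.
Order-1 term: 1/12 · (-0.000728863 − (-0.00274348)) = 0.000167885.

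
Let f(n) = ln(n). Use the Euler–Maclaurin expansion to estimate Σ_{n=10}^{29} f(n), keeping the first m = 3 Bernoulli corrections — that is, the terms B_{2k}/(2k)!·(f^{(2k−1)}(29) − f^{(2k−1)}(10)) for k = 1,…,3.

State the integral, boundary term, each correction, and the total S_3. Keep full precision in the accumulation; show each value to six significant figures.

Integral: ∫_10^29 ln(x) dx = 55.6257.
Boundary: ½(f(10) + f(29)) = ½(2.30259 + 3.36730) = 2.83494.
So far: 58.4607.
Order-1 term: 1/12 · (0.0344828 − 0.100000) = -0.00545977.
Running total after k=1: 58.4552.
Order-2 term: −1/720 · (8.20042e-05 − 0.00200000) = 2.66388e-06.
Running total after k=2: 58.4552.
Order-3 term: 1/30240 · (1.17010e-06 − 0.000240000) = -7.89781e-09.

S_3 ≈ 58.4552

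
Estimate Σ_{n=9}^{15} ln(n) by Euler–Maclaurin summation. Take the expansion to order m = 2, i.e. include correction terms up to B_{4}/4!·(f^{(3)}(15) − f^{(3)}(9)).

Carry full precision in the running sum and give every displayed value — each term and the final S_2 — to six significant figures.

Integral: ∫_9^15 ln(x) dx = 14.8457.
½[f(9) + f(15)] = ½[2.19722 + 2.70805] = 2.45264.
Running total after boundary: 17.2984.
k=1: B_{2}/(2)! × [f^{(1)}(15) − f^{(1)}(9)] = 1/12 × (0.0666667 − 0.111111) = -0.00370370.
Partial sum through k=1: 17.2947.
k=2: B_{4}/(4)! × [f^{(3)}(15) − f^{(3)}(9)] = −1/720 × (0.000592593 − 0.00274348) = 2.98735e-06.

S_2 ≈ 17.2947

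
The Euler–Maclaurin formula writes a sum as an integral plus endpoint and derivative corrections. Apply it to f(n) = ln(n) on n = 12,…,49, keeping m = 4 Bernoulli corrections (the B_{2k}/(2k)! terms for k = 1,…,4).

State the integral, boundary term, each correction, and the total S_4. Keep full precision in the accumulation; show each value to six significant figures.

S_4 ≈ 127.063

The integral term ∫_12^49 ln(x) dx = 123.880.
Boundary: ½(f(12) + f(49)) = ½(2.48491 + 3.89182) = 3.18836.
So far: 127.069.
k=1: B_{2}/(2)! × [f^{(1)}(49) − f^{(1)}(12)] = 1/12 × (0.0204082 − 0.0833333) = -0.00524376.
Partial sum through k=1: 127.063.
k=2: B_{4}/(4)! × [f^{(3)}(49) − f^{(3)}(12)] = −1/720 × (1.69997e-05 − 0.00115741) = 1.58390e-06.
Partial sum through k=2: 127.063.
k=3: B_{6}/(6)! × [f^{(5)}(49) − f^{(5)}(12)] = 1/30240 × (8.49632e-08 − 9.64506e-05) = -3.18669e-09.
Partial sum through k=3: 127.063.
k=4: B_{8}/(8)! × [f^{(7)}(49) − f^{(7)}(12)] = −1/1209600 × (1.06160e-09 − 2.00939e-05) = 1.66111e-11.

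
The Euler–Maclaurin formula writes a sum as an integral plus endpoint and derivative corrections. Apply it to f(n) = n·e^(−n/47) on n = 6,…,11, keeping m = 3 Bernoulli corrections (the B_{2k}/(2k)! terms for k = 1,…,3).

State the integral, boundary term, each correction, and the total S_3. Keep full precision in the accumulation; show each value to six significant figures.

S_3 ≈ 42.2798

The integral term ∫_6^11 x·e^(−x/47) dx = 35.3005.
Boundary: ½(f(6) + f(11)) = ½(5.28092 + 8.70461) = 6.99276.
So far: 42.2933.
k=1: B_{2}/(2)! × [f^{(1)}(11) − f^{(1)}(6)] = 1/12 × (0.606124 − 0.767793) = -0.0134724.
Partial sum through k=1: 42.2798.
k=2: B_{4}/(4)! × [f^{(3)}(11) − f^{(3)}(6)] = −1/720 × (0.000990847 − 0.00114445) = 2.13344e-07.
Partial sum through k=2: 42.2798.
k=3: B_{6}/(6)! × [f^{(5)}(11) − f^{(5)}(6)] = 1/30240 × (7.72886e-07 − 8.78829e-07) = -3.50341e-12.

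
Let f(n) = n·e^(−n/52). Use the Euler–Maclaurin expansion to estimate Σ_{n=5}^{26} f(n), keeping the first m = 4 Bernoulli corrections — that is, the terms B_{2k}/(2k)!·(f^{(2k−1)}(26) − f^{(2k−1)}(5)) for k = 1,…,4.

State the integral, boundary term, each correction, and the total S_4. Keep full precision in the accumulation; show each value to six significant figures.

S_4 ≈ 242.297

The integral term ∫_5^26 x·e^(−x/52) dx = 232.185.
Boundary: ½(f(5) + f(26)) = ½(4.54162 + 15.7698) = 10.1557.
Running total after boundary: 242.340.
Correction k=1: B_{2}/2! · (f^{(1)}(26) − f^{(1)}(5)) = 1/12 · (0.303265 − 0.820985) = -0.0431433.
Partial sum through k=1: 242.297.
Correction k=2: B_{4}/4! · (f^{(3)}(26) − f^{(3)}(5)) = −1/720 · (0.000560772 − 0.000975456) = 5.75951e-07.
Partial sum through k=2: 242.297.
Correction k=3: B_{6}/6! · (f^{(5)}(26) − f^{(5)}(5)) = 1/30240 · (3.73295e-07 − 6.09206e-07) = -7.80131e-12.
Partial sum through k=3: 242.297.
Correction k=4: B_{8}/8! · (f^{(7)}(26) − f^{(7)}(5)) = −1/1209600 · (1.99410e-10 − 3.17185e-10) = 9.73668e-17.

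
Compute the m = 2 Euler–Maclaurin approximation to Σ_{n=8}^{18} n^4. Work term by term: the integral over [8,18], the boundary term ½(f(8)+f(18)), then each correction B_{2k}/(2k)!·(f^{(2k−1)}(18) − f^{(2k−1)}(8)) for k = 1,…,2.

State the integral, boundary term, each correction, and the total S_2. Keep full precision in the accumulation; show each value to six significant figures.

∫_8^18 x^4 dx evaluates to 371360.
Endpoint term: (f(8) + f(18))/2 = (4096.00 + 104976)/2 = 54536.0.
Integral + boundary = 425896.
Order-1 term: 1/12 · (23328.0 − 2048.00) = 1773.33.
Running total after k=1: 427669.
Order-2 term: −1/720 · (432.000 − 192.000) = -0.333333.

S_2 ≈ 427669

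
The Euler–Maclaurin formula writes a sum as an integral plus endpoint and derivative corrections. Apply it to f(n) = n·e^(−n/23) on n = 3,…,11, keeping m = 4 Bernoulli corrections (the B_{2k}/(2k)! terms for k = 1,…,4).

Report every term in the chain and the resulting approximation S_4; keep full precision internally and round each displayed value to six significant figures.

S_4 ≈ 44.8311

Integral: ∫_3^11 x·e^(−x/23) dx = 40.1419.
Boundary: ½(f(3) + f(11)) = ½(2.63314 + 6.81847) = 4.72580.
So far: 44.8677.
Correction k=1: B_{2}/2! · (f^{(1)}(11) − f^{(1)}(3)) = 1/12 · (0.323405 − 0.763229) = -0.0366520.
Running total after k=1: 44.8311.
Correction k=2: B_{4}/4! · (f^{(3)}(11) − f^{(3)}(3)) = −1/720 · (0.00295487 − 0.00476117) = 2.50874e-06.
Running total after k=2: 44.8311.
Correction k=3: B_{6}/6! · (f^{(5)}(11) − f^{(5)}(3)) = 1/30240 · (1.00159e-05 − 1.52733e-05) = -1.73856e-10.
Running total after k=3: 44.8311.
Correction k=4: B_{8}/8! · (f^{(7)}(11) − f^{(7)}(3)) = −1/1209600 · (2.73080e-08 − 4.07301e-08) = 1.10963e-14.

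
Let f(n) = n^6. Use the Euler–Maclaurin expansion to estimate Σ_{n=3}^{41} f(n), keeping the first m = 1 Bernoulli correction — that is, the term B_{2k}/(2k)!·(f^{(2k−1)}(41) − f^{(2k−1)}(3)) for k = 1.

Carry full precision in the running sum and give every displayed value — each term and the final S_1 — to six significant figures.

S_1 ≈ 3.02550e+10

∫_3^41 x^6 dx evaluates to 2.78220e+10.
Boundary: ½(f(3) + f(41)) = ½(729.000 + 4.75010e+09) = 2.37505e+09.
Running total after boundary: 3.01971e+10.
Correction k=1: B_{2}/2! · (f^{(1)}(41) − f^{(1)}(3)) = 1/12 · (6.95137e+08 − 1458.00) = 5.79280e+07.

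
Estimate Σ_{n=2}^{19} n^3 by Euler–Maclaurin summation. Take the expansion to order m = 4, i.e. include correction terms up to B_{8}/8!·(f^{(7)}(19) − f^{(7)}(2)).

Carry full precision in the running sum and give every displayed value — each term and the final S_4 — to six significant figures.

S_4 ≈ 36099.0

Integral: ∫_2^19 x^3 dx = 32576.2.
Endpoint term: (f(2) + f(19))/2 = (8.00000 + 6859.00)/2 = 3433.50.
Running total after boundary: 36009.8.
Correction k=1: B_{2}/2! · (f^{(1)}(19) − f^{(1)}(2)) = 1/12 · (1083.00 − 12.0000) = 89.2500.
Running total after k=1: 36099.0.
Correction k=2: B_{4}/4! · (f^{(3)}(19) − f^{(3)}(2)) = −1/720 · (6.00000 − 6.00000) = 0.00000.
Running total after k=2: 36099.0.
Correction k=3: B_{6}/6! · (f^{(5)}(19) − f^{(5)}(2)) = 1/30240 · (0.00000 − 0.00000) = 0.00000.
Running total after k=3: 36099.0.
Correction k=4: B_{8}/8! · (f^{(7)}(19) − f^{(7)}(2)) = −1/1209600 · (0.00000 − 0.00000) = 0.00000.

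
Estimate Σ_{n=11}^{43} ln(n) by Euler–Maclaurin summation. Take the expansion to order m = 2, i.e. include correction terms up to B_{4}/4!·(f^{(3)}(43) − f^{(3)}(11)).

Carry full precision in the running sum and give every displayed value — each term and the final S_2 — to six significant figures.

The integral term ∫_11^43 ln(x) dx = 103.355.
½[f(11) + f(43)] = ½[2.39790 + 3.76120] = 3.07955.
Running total after boundary: 106.434.
k=1: B_{2}/(2)! × [f^{(1)}(43) − f^{(1)}(11)] = 1/12 × (0.0232558 − 0.0909091) = -0.00563777.
Running total after k=1: 106.429.
k=2: B_{4}/(4)! × [f^{(3)}(43) − f^{(3)}(11)] = −1/720 × (2.51550e-05 − 0.00150263) = 2.05205e-06.

S_2 ≈ 106.429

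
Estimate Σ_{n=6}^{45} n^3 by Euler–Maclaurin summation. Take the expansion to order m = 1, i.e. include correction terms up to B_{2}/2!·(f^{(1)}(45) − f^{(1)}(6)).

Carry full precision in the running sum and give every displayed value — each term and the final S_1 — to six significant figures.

S_1 ≈ 1.07100e+06

∫_6^45 x^3 dx evaluates to 1.02483e+06.
Endpoint term: (f(6) + f(45))/2 = (216.000 + 91125.0)/2 = 45670.5.
So far: 1.07050e+06.
Correction k=1: B_{2}/2! · (f^{(1)}(45) − f^{(1)}(6)) = 1/12 · (6075.00 − 108.000) = 497.250.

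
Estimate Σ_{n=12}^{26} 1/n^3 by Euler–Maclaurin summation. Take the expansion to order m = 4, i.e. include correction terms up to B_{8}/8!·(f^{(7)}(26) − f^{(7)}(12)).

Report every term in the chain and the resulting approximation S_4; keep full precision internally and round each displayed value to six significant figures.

The integral term ∫_12^26 1/x^3 dx = 0.00273258.
Boundary: ½(f(12) + f(26)) = ½(0.000578704 + 5.68958e-05) = 0.000317800.
Integral + boundary = 0.00305038.
Order-1 term: 1/12 · (-6.56490e-06 − (-0.000144676)) = 1.15093e-05.
Running total after k=1: 0.00306189.
Order-2 term: −1/720 · (-1.94228e-07 − (-2.00939e-05)) = -2.76384e-08.
Running total after k=2: 0.00306186.
Order-3 term: 1/30240 · (-1.20674e-08 − (-5.86071e-06)) = 1.93408e-10.
Running total after k=3: 0.00306186.
Order-4 term: −1/1209600 · (-1.28529e-09 − (-2.93036e-06)) = -2.42152e-12.

S_4 ≈ 0.00306186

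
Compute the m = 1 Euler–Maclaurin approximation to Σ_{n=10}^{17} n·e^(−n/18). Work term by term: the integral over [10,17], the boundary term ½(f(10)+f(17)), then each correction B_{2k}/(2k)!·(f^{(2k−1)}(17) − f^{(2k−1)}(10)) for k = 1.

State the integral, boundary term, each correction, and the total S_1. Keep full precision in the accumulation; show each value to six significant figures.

Integral: ∫_10^17 x·e^(−x/18) dx = 44.1675.
½[f(10) + f(17)] = ½[5.73753 + 6.61122] = 6.17438.
Running total after boundary: 50.3419.
Correction k=1: B_{2}/2! · (f^{(1)}(17) − f^{(1)}(10)) = 1/12 · (0.0216053 − 0.255002) = -0.0194497.

S_1 ≈ 50.3224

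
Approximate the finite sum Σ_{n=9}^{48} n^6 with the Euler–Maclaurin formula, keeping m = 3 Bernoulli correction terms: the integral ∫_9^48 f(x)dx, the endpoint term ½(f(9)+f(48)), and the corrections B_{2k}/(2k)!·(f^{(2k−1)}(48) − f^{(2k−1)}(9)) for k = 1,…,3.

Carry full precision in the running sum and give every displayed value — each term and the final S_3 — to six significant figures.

Integral: ∫_9^48 x^6 dx = 8.38662e+10.
Boundary: ½(f(9) + f(48)) = ½(531441 + 1.22306e+10) = 6.11556e+09.
Running total after boundary: 8.99818e+10.
Correction k=1: B_{2}/2! · (f^{(1)}(48) − f^{(1)}(9)) = 1/12 · (1.52882e+09 − 354294) = 1.27372e+08.
Partial sum through k=1: 9.01092e+10.
Correction k=2: B_{4}/4! · (f^{(3)}(48) − f^{(3)}(9)) = −1/720 · (1.32710e+07 − 87480.0) = -18310.5.
Partial sum through k=2: 9.01091e+10.
Correction k=3: B_{6}/6! · (f^{(5)}(48) − f^{(5)}(9)) = 1/30240 · (34560.0 − 6480.00) = 0.928571.

S_3 ≈ 9.01091e+10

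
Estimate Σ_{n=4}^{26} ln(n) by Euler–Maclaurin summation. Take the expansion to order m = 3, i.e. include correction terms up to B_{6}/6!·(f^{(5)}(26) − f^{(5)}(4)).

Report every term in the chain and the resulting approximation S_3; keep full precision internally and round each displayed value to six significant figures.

∫_4^26 ln(x) dx evaluates to 57.1653.
Boundary: ½(f(4) + f(26)) = ½(1.38629 + 3.25810) = 2.32220.
So far: 59.4875.
Correction k=1: B_{2}/2! · (f^{(1)}(26) − f^{(1)}(4)) = 1/12 · (0.0384615 − 0.250000) = -0.0176282.
Partial sum through k=1: 59.4699.
Correction k=2: B_{4}/4! · (f^{(3)}(26) − f^{(3)}(4)) = −1/720 · (0.000113792 − 0.0312500) = 4.32447e-05.
Partial sum through k=2: 59.4699.
Correction k=3: B_{6}/6! · (f^{(5)}(26) − f^{(5)}(4)) = 1/30240 · (2.01997e-06 − 0.0234375) = -7.74983e-07.

S_3 ≈ 59.4699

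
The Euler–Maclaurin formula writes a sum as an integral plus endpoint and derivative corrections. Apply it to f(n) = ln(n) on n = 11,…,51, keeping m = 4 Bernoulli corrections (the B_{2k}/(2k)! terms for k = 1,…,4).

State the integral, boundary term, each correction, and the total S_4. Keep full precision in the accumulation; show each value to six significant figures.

S_4 ≈ 137.305

The integral term ∫_11^51 ln(x) dx = 134.146.
Endpoint term: (f(11) + f(51))/2 = (2.39790 + 3.93183)/2 = 3.16486.
Running total after boundary: 137.311.
k=1: B_{2}/(2)! × [f^{(1)}(51) − f^{(1)}(11)] = 1/12 × (0.0196078 − 0.0909091) = -0.00594177.
Running total after k=1: 137.305.
k=2: B_{4}/(4)! × [f^{(3)}(51) − f^{(3)}(11)] = −1/720 × (1.50772e-05 − 0.00150263) = 2.06605e-06.
Running total after k=2: 137.305.
k=3: B_{6}/(6)! × [f^{(5)}(51) − f^{(5)}(11)] = 1/30240 × (6.95601e-08 − 0.000149021) = -4.92565e-09.
Running total after k=3: 137.305.
k=4: B_{8}/(8)! × [f^{(7)}(51) − f^{(7)}(11)] = −1/1209600 × (8.02308e-10 − 3.69474e-05) = 3.05445e-11.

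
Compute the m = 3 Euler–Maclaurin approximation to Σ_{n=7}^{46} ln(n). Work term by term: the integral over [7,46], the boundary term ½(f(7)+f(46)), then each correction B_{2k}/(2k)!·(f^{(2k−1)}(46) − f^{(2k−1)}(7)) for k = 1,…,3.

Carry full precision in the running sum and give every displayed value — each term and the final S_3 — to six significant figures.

S_3 ≈ 126.373

The integral term ∫_7^46 ln(x) dx = 123.496.
Boundary: ½(f(7) + f(46)) = ½(1.94591 + 3.82864) = 2.88728.
So far: 126.383.
k=1: B_{2}/(2)! × [f^{(1)}(46) − f^{(1)}(7)] = 1/12 × (0.0217391 − 0.142857) = -0.0100932.
Running total after k=1: 126.373.
k=2: B_{4}/(4)! × [f^{(3)}(46) − f^{(3)}(7)] = −1/720 × (2.05474e-05 − 0.00583090) = 8.06994e-06.
Running total after k=2: 126.373.
k=3: B_{6}/(6)! × [f^{(5)}(46) − f^{(5)}(7)] = 1/30240 × (1.16526e-07 − 0.00142798) = -4.72176e-08.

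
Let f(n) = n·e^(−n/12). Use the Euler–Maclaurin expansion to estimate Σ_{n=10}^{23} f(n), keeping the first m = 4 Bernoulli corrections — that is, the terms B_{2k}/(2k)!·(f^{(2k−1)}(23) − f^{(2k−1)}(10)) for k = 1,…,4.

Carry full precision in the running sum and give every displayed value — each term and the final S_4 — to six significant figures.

S_4 ≈ 56.8007

The integral term ∫_10^23 x·e^(−x/12) dx = 52.9534.
Boundary: ½(f(10) + f(23)) = ½(4.34598 + 3.38322) = 3.86460.
So far: 56.8180.
Order-1 term: 1/12 · (-0.134838 − 0.0724330) = -0.0172726.
Running total after k=1: 56.8007.
Order-2 term: −1/720 · (0.00110663 − 0.00653909) = 7.54509e-06.
Running total after k=2: 56.8007.
Order-3 term: 1/30240 · (2.18725e-05 − 8.73276e-05) = -2.16452e-09.
Running total after k=3: 56.8007.
Order-4 term: −1/1209600 · (2.50417e-07 − 8.97534e-07) = 5.34985e-13.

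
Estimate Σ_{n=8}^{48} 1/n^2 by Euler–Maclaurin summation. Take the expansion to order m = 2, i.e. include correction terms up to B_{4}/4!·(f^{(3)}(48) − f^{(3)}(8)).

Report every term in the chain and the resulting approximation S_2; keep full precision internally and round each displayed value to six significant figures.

Integral: ∫_8^48 1/x^2 dx = 0.104167.
Boundary: ½(f(8) + f(48)) = ½(0.0156250 + 0.000434028) = 0.00802951.
Running total after boundary: 0.112196.
Correction k=1: B_{2}/2! · (f^{(1)}(48) − f^{(1)}(8)) = 1/12 · (-1.80845e-05 − (-0.00390625)) = 0.000324014.
Partial sum through k=1: 0.112520.
Correction k=2: B_{4}/4! · (f^{(3)}(48) − f^{(3)}(8)) = −1/720 · (-9.41901e-08 − (-0.000732422)) = -1.01712e-06.

S_2 ≈ 0.112519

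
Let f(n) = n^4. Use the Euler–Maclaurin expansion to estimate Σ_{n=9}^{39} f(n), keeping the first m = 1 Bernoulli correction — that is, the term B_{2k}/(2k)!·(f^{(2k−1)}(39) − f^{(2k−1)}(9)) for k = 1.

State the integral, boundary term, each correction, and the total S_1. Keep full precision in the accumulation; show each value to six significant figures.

S_1 ≈ 1.92126e+07

The integral term ∫_9^39 x^4 dx = 1.80330e+07.
½[f(9) + f(39)] = ½[6561.00 + 2.31344e+06] = 1.16000e+06.
So far: 1.91930e+07.
Correction k=1: B_{2}/2! · (f^{(1)}(39) − f^{(1)}(9)) = 1/12 · (237276 − 2916.00) = 19530.0.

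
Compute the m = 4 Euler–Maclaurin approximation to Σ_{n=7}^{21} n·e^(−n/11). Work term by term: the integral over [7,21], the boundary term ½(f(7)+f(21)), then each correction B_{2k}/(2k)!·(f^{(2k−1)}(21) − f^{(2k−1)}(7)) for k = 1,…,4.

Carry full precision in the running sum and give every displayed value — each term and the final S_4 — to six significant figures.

Integral: ∫_7^21 x·e^(−x/11) dx = 52.6125.
Boundary: ½(f(7) + f(21)) = ½(3.70449 + 3.11252) = 3.40850.
Running total after boundary: 56.0210.
Order-1 term: 1/12 · (-0.134741 − 0.192441) = -0.0272652.
After k=1: 55.9938.
Order-2 term: −1/720 · (0.00133627 − 0.0103378) = 1.25021e-05.
After k=2: 55.9938.
Order-3 term: 1/30240 · (3.12902e-05 − 0.000157728) = -4.18114e-09.
After k=3: 55.9938.
Order-4 term: −1/1209600 · (4.25923e-07 − 1.90099e-06) = 1.21947e-12.

S_4 ≈ 55.9938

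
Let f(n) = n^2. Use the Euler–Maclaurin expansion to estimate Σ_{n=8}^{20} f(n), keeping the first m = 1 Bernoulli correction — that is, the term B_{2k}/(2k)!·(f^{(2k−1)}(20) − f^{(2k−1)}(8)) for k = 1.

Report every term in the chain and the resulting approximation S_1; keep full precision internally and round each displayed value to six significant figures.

S_1 ≈ 2730.00

The integral term ∫_8^20 x^2 dx = 2496.00.
Endpoint term: (f(8) + f(20))/2 = (64.0000 + 400.000)/2 = 232.000.
So far: 2728.00.
Correction k=1: B_{2}/2! · (f^{(1)}(20) − f^{(1)}(8)) = 1/12 · (40.0000 − 16.0000) = 2.00000.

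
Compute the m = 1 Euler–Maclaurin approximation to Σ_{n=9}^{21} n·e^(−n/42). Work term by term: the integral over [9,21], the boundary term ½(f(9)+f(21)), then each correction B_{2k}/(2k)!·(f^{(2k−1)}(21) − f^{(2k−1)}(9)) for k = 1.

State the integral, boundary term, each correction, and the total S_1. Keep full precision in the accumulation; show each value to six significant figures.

The integral term ∫_9^21 x·e^(−x/42) dx = 123.966.
Endpoint term: (f(9) + f(21))/2 = (7.26406 + 12.7371)/2 = 10.0006.
So far: 133.967.
k=1: B_{2}/(2)! × [f^{(1)}(21) − f^{(1)}(9)] = 1/12 × (0.303265 − 0.634164) = -0.0275749.

S_1 ≈ 133.939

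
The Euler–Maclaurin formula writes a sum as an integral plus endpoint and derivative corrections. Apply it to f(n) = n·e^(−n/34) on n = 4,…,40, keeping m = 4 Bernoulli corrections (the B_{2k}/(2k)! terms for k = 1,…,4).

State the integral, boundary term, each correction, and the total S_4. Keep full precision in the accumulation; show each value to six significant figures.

Integral: ∫_4^40 x·e^(−x/34) dx = 372.754.
Boundary: ½(f(4) + f(40)) = ½(3.55604 + 12.3346) = 7.94532.
Running total after boundary: 380.699.
Correction k=1: B_{2}/2! · (f^{(1)}(40) − f^{(1)}(4)) = 1/12 · (-0.0544174 − 0.784420) = -0.0699031.
After k=1: 380.629.
Correction k=2: B_{4}/4! · (f^{(3)}(40) − f^{(3)}(4)) = −1/720 · (0.000486430 − 0.00221664) = 2.40307e-06.
After k=2: 380.629.
Correction k=3: B_{6}/6! · (f^{(5)}(40) − f^{(5)}(4)) = 1/30240 · (8.82296e-07 − 3.24803e-06) = -7.82320e-11.
After k=3: 380.629.
Correction k=4: B_{8}/8! · (f^{(7)}(40) − f^{(7)}(4)) = −1/1209600 · (1.16246e-09 − 3.96068e-09) = 2.31334e-15.

S_4 ≈ 380.629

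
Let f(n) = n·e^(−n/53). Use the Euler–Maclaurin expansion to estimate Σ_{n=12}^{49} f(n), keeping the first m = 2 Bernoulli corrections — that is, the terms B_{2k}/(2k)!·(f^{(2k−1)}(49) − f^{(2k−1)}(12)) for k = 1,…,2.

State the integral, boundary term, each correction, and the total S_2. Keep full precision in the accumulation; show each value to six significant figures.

∫_12^49 x·e^(−x/53) dx evaluates to 602.338.
Endpoint term: (f(12) + f(49))/2 = (9.56864 + 19.4392)/2 = 14.5039.
So far: 616.842.
Correction k=1: B_{2}/2! · (f^{(1)}(49) − f^{(1)}(12)) = 1/12 · (0.0299410 − 0.616847) = -0.0489088.
After k=1: 616.793.
Correction k=2: B_{4}/4! · (f^{(3)}(49) − f^{(3)}(12)) = −1/720 · (0.000293121 − 0.000787334) = 6.86406e-07.

S_2 ≈ 616.793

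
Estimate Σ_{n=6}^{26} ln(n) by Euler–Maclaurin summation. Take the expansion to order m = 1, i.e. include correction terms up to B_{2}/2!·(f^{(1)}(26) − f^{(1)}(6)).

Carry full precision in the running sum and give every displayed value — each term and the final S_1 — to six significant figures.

The integral term ∫_6^26 ln(x) dx = 53.9600.
Boundary: ½(f(6) + f(26)) = ½(1.79176 + 3.25810) = 2.52493.
Integral + boundary = 56.4849.
Order-1 term: 1/12 · (0.0384615 − 0.166667) = -0.0106838.

S_1 ≈ 56.4742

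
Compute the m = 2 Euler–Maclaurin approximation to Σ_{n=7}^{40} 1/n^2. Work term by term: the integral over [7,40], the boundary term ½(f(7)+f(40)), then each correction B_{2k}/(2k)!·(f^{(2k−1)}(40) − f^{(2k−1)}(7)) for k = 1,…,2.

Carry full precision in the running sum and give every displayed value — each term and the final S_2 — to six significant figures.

S_2 ≈ 0.128855

Integral: ∫_7^40 1/x^2 dx = 0.117857.
Boundary: ½(f(7) + f(40)) = ½(0.0204082 + 0.000625000) = 0.0105166.
So far: 0.128374.
Correction k=1: B_{2}/2! · (f^{(1)}(40) − f^{(1)}(7)) = 1/12 · (-3.12500e-05 − (-0.00583090)) = 0.000483304.
Partial sum through k=1: 0.128857.
Correction k=2: B_{4}/4! · (f^{(3)}(40) − f^{(3)}(7)) = −1/720 · (-2.34375e-07 − (-0.00142798)) = -1.98298e-06.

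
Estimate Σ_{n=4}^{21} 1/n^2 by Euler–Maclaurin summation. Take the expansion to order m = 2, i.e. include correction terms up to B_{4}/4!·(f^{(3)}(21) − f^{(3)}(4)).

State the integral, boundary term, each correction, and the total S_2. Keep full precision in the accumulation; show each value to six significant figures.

S_2 ≈ 0.237318

Integral: ∫_4^21 1/x^2 dx = 0.202381.
Endpoint term: (f(4) + f(21))/2 = (0.0625000 + 0.00226757)/2 = 0.0323838.
Running total after boundary: 0.234765.
Order-1 term: 1/12 · (-0.000215959 − (-0.0312500)) = 0.00258617.
After k=1: 0.237351.
Order-2 term: −1/720 · (-5.87645e-06 − (-0.0234375)) = -3.25439e-05.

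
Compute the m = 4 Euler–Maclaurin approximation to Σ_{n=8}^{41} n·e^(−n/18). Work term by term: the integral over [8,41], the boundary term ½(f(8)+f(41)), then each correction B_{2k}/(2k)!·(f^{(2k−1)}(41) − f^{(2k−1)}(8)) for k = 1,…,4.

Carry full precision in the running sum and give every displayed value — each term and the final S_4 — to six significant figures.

S_4 ≈ 195.831

∫_8^41 x·e^(−x/18) dx evaluates to 191.205.
Boundary: ½(f(8) + f(41)) = ½(5.12944 + 4.20298) = 4.66621.
So far: 195.871.
Order-1 term: 1/12 · (-0.130987 − 0.356211) = -0.0405999.
After k=1: 195.831.
Order-2 term: −1/720 · (0.000228507 − 0.00505732) = 6.70669e-06.
After k=2: 195.831.
Order-3 term: 1/30240 · (2.65832e-06 − 2.78248e-05) = -8.32224e-10.
After k=3: 195.831.
Order-4 term: −1/1209600 · (1.42326e-08 − 1.23582e-07) = 9.04011e-14.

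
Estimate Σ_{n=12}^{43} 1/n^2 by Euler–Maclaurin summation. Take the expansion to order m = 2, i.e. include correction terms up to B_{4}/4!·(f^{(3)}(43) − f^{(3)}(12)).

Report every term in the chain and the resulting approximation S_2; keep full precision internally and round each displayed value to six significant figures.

S_2 ≈ 0.0639144

The integral term ∫_12^43 1/x^2 dx = 0.0600775.
Boundary: ½(f(12) + f(43)) = ½(0.00694444 + 0.000540833) = 0.00374264.
Integral + boundary = 0.0638202.
Correction k=1: B_{2}/2! · (f^{(1)}(43) − f^{(1)}(12)) = 1/12 · (-2.51550e-05 − (-0.00115741)) = 9.43544e-05.
Partial sum through k=1: 0.0639145.
Correction k=2: B_{4}/4! · (f^{(3)}(43) − f^{(3)}(12)) = −1/720 · (-1.63256e-07 − (-9.64506e-05)) = -1.33732e-07.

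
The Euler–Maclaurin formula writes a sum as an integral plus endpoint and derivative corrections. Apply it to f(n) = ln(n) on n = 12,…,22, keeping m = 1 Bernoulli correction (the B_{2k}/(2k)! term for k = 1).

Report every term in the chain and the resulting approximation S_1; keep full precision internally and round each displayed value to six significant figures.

S_1 ≈ 30.9689

The integral term ∫_12^22 ln(x) dx = 28.1841.
Boundary: ½(f(12) + f(22)) = ½(2.48491 + 3.09104) = 2.78797.
Running total after boundary: 30.9720.
Correction k=1: B_{2}/2! · (f^{(1)}(22) − f^{(1)}(12)) = 1/12 · (0.0454545 − 0.0833333) = -0.00315657.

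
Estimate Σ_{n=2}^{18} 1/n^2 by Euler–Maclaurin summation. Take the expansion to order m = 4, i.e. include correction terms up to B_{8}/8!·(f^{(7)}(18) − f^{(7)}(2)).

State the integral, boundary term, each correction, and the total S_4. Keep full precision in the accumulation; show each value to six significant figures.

The integral term ∫_2^18 1/x^2 dx = 0.444444.
Endpoint term: (f(2) + f(18))/2 = (0.250000 + 0.00308642)/2 = 0.126543.
So far: 0.570988.
Order-1 term: 1/12 · (-0.000342936 − (-0.250000)) = 0.0208048.
After k=1: 0.591792.
Order-2 term: −1/720 · (-1.27013e-05 − (-0.750000)) = -0.00104165.
After k=2: 0.590751.
Order-3 term: 1/30240 · (-1.17605e-06 − (-5.62500)) = 0.000186012.
After k=3: 0.590937.
Order-4 term: −1/1209600 · (-2.03268e-07 − (-78.7500)) = -6.51042e-05.

S_4 ≈ 0.590872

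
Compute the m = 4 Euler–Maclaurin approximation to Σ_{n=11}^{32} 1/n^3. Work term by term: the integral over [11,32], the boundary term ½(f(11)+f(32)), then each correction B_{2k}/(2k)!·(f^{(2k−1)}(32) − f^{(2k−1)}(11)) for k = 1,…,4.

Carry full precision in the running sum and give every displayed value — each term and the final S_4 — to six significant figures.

S_4 ≈ 0.00405166

∫_11^32 1/x^3 dx evaluates to 0.00364395.
½[f(11) + f(32)] = ½[0.000751315 + 3.05176e-05] = 0.000390916.
Integral + boundary = 0.00403487.
Correction k=1: B_{2}/2! · (f^{(1)}(32) − f^{(1)}(11)) = 1/12 · (-2.86102e-06 − (-0.000204904)) = 1.68369e-05.
Running total after k=1: 0.00405170.
Correction k=2: B_{4}/4! · (f^{(3)}(32) − f^{(3)}(11)) = −1/720 · (-5.58794e-08 − (-3.38684e-05)) = -4.69619e-08.
Running total after k=2: 0.00405166.
Correction k=3: B_{6}/6! · (f^{(5)}(32) − f^{(5)}(11)) = 1/30240 · (-2.29193e-09 − (-1.17560e-05)) = 3.88680e-10.
Running total after k=3: 0.00405166.
Correction k=4: B_{8}/8! · (f^{(7)}(32) − f^{(7)}(11)) = −1/1209600 · (-1.61151e-10 − (-6.99530e-06)) = -5.78302e-12.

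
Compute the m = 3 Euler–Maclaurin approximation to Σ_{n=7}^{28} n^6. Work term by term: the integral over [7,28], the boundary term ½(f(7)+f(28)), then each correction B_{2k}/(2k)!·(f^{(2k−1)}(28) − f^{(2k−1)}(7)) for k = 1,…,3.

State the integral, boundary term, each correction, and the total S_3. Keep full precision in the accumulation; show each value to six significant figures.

∫_7^28 x^6 dx evaluates to 1.92744e+09.
Endpoint term: (f(7) + f(28))/2 = (117649 + 4.81890e+08)/2 = 2.41004e+08.
Integral + boundary = 2.16845e+09.
Order-1 term: 1/12 · (1.03262e+08 − 100842) = 8.59678e+06.
After k=1: 2.17704e+09.
Order-2 term: −1/720 · (2.63424e+06 − 41160.0) = -3601.50.
After k=2: 2.17704e+09.
Order-3 term: 1/30240 · (20160.0 − 5040.00) = 0.500000.

S_3 ≈ 2.17704e+09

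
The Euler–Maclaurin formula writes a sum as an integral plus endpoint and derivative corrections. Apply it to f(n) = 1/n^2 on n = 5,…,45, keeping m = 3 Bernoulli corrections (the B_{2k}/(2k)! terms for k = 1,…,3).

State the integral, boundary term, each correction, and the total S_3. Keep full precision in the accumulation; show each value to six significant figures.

Integral: ∫_5^45 1/x^2 dx = 0.177778.
½[f(5) + f(45)] = ½[0.0400000 + 0.000493827] = 0.0202469.
Running total after boundary: 0.198025.
Correction k=1: B_{2}/2! · (f^{(1)}(45) − f^{(1)}(5)) = 1/12 · (-2.19479e-05 − (-0.0160000)) = 0.00133150.
After k=1: 0.199356.
Correction k=2: B_{4}/4! · (f^{(3)}(45) − f^{(3)}(5)) = −1/720 · (-1.30061e-07 − (-0.00768000)) = -1.06665e-05.
After k=2: 0.199346.
Correction k=3: B_{6}/6! · (f^{(5)}(45) − f^{(5)}(5)) = 1/30240 · (-1.92684e-09 − (-0.00921600)) = 3.04762e-07.

S_3 ≈ 0.199346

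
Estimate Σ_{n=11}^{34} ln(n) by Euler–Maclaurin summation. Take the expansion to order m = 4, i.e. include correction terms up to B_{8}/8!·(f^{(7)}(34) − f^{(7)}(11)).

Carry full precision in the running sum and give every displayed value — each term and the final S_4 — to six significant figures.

∫_11^34 ln(x) dx evaluates to 70.5194.
Endpoint term: (f(11) + f(34))/2 = (2.39790 + 3.52636)/2 = 2.96213.
Running total after boundary: 73.4815.
Correction k=1: B_{2}/2! · (f^{(1)}(34) − f^{(1)}(11)) = 1/12 · (0.0294118 − 0.0909091) = -0.00512478.
After k=1: 73.4764.
Correction k=2: B_{4}/4! · (f^{(3)}(34) − f^{(3)}(11)) = −1/720 · (5.08854e-05 − 0.00150263) = 2.01631e-06.
After k=2: 73.4764.
Correction k=3: B_{6}/6! · (f^{(5)}(34) − f^{(5)}(11)) = 1/30240 · (5.28222e-07 − 0.000149021) = -4.91048e-09.
After k=3: 73.4764.
Correction k=4: B_{8}/8! · (f^{(7)}(34) − f^{(7)}(11)) = −1/1209600 · (1.37082e-08 − 3.69474e-05) = 3.05338e-11.

S_4 ≈ 73.4764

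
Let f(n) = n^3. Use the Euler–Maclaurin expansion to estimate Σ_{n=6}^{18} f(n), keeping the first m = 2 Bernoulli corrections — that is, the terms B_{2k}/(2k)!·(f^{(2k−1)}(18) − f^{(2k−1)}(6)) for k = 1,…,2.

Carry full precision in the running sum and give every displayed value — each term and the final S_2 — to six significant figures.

Integral: ∫_6^18 x^3 dx = 25920.0.
½[f(6) + f(18)] = ½[216.000 + 5832.00] = 3024.00.
Integral + boundary = 28944.0.
Order-1 term: 1/12 · (972.000 − 108.000) = 72.0000.
Running total after k=1: 29016.0.
Order-2 term: −1/720 · (6.00000 − 6.00000) = 0.00000.

S_2 ≈ 29016.0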